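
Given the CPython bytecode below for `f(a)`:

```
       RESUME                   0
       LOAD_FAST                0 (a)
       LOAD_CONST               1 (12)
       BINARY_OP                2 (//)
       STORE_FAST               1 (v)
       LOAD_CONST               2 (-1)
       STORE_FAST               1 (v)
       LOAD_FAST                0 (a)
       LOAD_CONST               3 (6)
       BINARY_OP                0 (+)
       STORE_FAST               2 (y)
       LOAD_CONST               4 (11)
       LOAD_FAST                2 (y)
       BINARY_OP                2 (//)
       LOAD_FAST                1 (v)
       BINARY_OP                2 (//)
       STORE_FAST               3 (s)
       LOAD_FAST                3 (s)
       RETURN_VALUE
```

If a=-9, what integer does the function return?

LOAD_FAST a → push -9. Stack: [-9]
LOAD_CONST → push 12. Stack: [-9, 12]
BINARY_OP // → -9 // 12 = -1. Stack: [-1]
STORE_FAST v → v=-1. Stack: []
LOAD_CONST → push -1. Stack: [-1]
STORE_FAST v → v=-1. Stack: []
LOAD_FAST a → push -9. Stack: [-9]
LOAD_CONST → push 6. Stack: [-9, 6]
BINARY_OP + → -9 + 6 = -3. Stack: [-3]
STORE_FAST y → y=-3. Stack: []
LOAD_CONST → push 11. Stack: [11]
LOAD_FAST y → push -3. Stack: [11, -3]
BINARY_OP // → 11 // -3 = -4. Stack: [-4]
LOAD_FAST v → push -1. Stack: [-4, -1]
BINARY_OP // → -4 // -1 = 4. Stack: [4]
STORE_FAST s → s=4. Stack: []
LOAD_FAST s → push 4. Stack: [4]
RETURN_VALUE → return 4.

4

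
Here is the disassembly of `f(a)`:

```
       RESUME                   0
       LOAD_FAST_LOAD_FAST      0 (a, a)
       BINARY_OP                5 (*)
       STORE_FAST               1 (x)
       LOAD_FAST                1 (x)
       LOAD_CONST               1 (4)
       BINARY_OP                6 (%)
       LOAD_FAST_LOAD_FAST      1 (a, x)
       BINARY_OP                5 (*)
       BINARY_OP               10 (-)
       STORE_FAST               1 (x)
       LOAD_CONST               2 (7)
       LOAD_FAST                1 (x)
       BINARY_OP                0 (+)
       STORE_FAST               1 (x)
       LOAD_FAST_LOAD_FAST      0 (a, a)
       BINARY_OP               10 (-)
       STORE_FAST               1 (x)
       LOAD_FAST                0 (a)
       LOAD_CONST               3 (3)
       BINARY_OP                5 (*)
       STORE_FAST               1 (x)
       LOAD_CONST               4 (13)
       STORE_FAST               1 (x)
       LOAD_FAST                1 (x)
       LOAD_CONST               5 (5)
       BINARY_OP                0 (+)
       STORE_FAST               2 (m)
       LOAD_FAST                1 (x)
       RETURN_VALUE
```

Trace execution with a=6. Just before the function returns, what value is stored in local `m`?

18

LOAD_FAST_LOAD_FAST a,a → push 6,6. Stack: [6, 6]
BINARY_OP * → 6 * 6 = 36. Stack: [36]
STORE_FAST x → x=36. Stack: []
LOAD_FAST x → push 36. Stack: [36]
LOAD_CONST → push 4. Stack: [36, 4]
BINARY_OP % → 36 % 4 = 0. Stack: [0]
LOAD_FAST_LOAD_FAST a,x → push 6,36. Stack: [0, 6, 36]
BINARY_OP * → 6 * 36 = 216. Stack: [0, 216]
BINARY_OP - → 0 - 216 = -216. Stack: [-216]
STORE_FAST x → x=-216. Stack: []
LOAD_CONST → push 7. Stack: [7]
LOAD_FAST x → push -216. Stack: [7, -216]
BINARY_OP + → 7 + -216 = -209. Stack: [-209]
STORE_FAST x → x=-209. Stack: []
LOAD_FAST_LOAD_FAST a,a → push 6,6. Stack: [6, 6]
BINARY_OP - → 6 - 6 = 0. Stack: [0]
STORE_FAST x → x=0. Stack: []
LOAD_FAST a → push 6. Stack: [6]
LOAD_CONST → push 3. Stack: [6, 3]
BINARY_OP * → 6 * 3 = 18. Stack: [18]
STORE_FAST x → x=18. Stack: []
LOAD_CONST → push 13. Stack: [13]
STORE_FAST x → x=13. Stack: []
LOAD_FAST x → push 13. Stack: [13]
LOAD_CONST → push 5. Stack: [13, 5]
BINARY_OP + → 13 + 5 = 18. Stack: [18]
STORE_FAST m → m=18. Stack: []
LOAD_FAST x → push 13. Stack: [13]
RETURN_VALUE → return 13.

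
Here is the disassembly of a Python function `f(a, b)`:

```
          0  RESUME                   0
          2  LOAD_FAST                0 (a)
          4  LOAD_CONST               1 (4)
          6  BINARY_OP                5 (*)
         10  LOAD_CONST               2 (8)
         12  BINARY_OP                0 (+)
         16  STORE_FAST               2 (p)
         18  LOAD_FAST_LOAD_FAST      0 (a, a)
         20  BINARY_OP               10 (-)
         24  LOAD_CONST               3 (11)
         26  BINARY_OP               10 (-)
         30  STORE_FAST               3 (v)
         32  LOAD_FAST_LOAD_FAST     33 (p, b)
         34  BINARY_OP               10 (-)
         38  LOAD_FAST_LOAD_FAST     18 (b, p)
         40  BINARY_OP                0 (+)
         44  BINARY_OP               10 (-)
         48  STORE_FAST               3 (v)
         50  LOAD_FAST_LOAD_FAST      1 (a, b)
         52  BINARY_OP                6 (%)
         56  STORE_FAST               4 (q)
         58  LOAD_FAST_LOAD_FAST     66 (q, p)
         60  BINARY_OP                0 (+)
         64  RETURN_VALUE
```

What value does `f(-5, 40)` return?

23

LOAD_FAST a → push -5. Stack: [-5]
LOAD_CONST → push 4. Stack: [-5, 4]
BINARY_OP * → -5 * 4 = -20. Stack: [-20]
LOAD_CONST → push 8. Stack: [-20, 8]
BINARY_OP + → -20 + 8 = -12. Stack: [-12]
STORE_FAST p → p=-12. Stack: []
LOAD_FAST_LOAD_FAST a,a → push -5,-5. Stack: [-5, -5]
BINARY_OP - → -5 - -5 = 0. Stack: [0]
LOAD_CONST → push 11. Stack: [0, 11]
BINARY_OP - → 0 - 11 = -11. Stack: [-11]
STORE_FAST v → v=-11. Stack: []
LOAD_FAST_LOAD_FAST p,b → push -12,40. Stack: [-12, 40]
BINARY_OP - → -12 - 40 = -52. Stack: [-52]
LOAD_FAST_LOAD_FAST b,p → push 40,-12. Stack: [-52, 40, -12]
BINARY_OP + → 40 + -12 = 28. Stack: [-52, 28]
BINARY_OP - → -52 - 28 = -80. Stack: [-80]
STORE_FAST v → v=-80. Stack: []
LOAD_FAST_LOAD_FAST a,b → push -5,40. Stack: [-5, 40]
BINARY_OP % → -5 % 40 = 35. Stack: [35]
STORE_FAST q → q=35. Stack: []
LOAD_FAST_LOAD_FAST q,p → push 35,-12. Stack: [35, -12]
BINARY_OP + → 35 + -12 = 23. Stack: [23]
RETURN_VALUE → return 23.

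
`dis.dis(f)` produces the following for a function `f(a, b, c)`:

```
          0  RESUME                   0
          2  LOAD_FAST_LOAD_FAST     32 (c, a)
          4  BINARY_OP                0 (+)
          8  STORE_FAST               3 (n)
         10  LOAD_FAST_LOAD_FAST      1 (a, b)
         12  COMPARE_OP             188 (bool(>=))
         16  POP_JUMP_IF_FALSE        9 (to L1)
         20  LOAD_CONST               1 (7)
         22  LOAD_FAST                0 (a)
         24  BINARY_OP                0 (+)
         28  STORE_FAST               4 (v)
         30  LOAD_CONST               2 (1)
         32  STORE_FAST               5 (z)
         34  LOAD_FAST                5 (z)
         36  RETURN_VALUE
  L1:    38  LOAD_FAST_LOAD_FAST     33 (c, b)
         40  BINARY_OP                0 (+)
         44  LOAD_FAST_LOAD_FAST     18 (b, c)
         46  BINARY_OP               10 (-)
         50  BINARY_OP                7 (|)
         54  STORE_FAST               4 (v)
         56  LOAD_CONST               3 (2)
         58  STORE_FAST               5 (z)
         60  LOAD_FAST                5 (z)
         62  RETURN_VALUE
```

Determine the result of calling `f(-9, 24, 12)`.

LOAD_FAST_LOAD_FAST c,a → push 12,-9. Stack: [12, -9]
BINARY_OP + → 12 + -9 = 3. Stack: [3]
STORE_FAST n → n=3. Stack: []
LOAD_FAST_LOAD_FAST a,b → push -9,24. Stack: [-9, 24]
COMPARE_OP bool(>=) → -9 vs 24 = False. Stack: [False]
POP_JUMP_IF_FALSE → pop False; jump. Stack: []
LOAD_FAST_LOAD_FAST c,b → push 12,24. Stack: [12, 24]
BINARY_OP + → 12 + 24 = 36. Stack: [36]
LOAD_FAST_LOAD_FAST b,c → push 24,12. Stack: [36, 24, 12]
BINARY_OP - → 24 - 12 = 12. Stack: [36, 12]
BINARY_OP | → 36 | 12 = 44. Stack: [44]
STORE_FAST v → v=44. Stack: []
LOAD_CONST → push 2. Stack: [2]
STORE_FAST z → z=2. Stack: []
LOAD_FAST z → push 2. Stack: [2]
RETURN_VALUE → return 2.

2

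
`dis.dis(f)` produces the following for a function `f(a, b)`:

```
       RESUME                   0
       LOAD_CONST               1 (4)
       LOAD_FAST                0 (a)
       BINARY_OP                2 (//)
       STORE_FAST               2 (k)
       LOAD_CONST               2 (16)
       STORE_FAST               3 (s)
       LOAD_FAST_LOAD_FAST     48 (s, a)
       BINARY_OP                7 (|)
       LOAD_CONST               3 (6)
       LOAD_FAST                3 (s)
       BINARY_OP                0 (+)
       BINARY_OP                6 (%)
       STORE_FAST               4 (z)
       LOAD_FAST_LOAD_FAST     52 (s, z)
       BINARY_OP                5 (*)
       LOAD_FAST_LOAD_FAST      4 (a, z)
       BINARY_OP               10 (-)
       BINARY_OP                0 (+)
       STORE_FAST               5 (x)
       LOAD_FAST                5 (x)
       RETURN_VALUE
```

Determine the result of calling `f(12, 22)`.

LOAD_CONST → push 4. Stack: [4]
LOAD_FAST a → push 12. Stack: [4, 12]
BINARY_OP // → 4 // 12 = 0. Stack: [0]
STORE_FAST k → k=0. Stack: []
LOAD_CONST → push 16. Stack: [16]
STORE_FAST s → s=16. Stack: []
LOAD_FAST_LOAD_FAST s,a → push 16,12. Stack: [16, 12]
BINARY_OP | → 16 | 12 = 28. Stack: [28]
LOAD_CONST → push 6. Stack: [28, 6]
LOAD_FAST s → push 16. Stack: [28, 6, 16]
BINARY_OP + → 6 + 16 = 22. Stack: [28, 22]
BINARY_OP % → 28 % 22 = 6. Stack: [6]
STORE_FAST z → z=6. Stack: []
LOAD_FAST_LOAD_FAST s,z → push 16,6. Stack: [16, 6]
BINARY_OP * → 16 * 6 = 96. Stack: [96]
LOAD_FAST_LOAD_FAST a,z → push 12,6. Stack: [96, 12, 6]
BINARY_OP - → 12 - 6 = 6. Stack: [96, 6]
BINARY_OP + → 96 + 6 = 102. Stack: [102]
STORE_FAST x → x=102. Stack: []
LOAD_FAST x → push 102. Stack: [102]
RETURN_VALUE → return 102.

102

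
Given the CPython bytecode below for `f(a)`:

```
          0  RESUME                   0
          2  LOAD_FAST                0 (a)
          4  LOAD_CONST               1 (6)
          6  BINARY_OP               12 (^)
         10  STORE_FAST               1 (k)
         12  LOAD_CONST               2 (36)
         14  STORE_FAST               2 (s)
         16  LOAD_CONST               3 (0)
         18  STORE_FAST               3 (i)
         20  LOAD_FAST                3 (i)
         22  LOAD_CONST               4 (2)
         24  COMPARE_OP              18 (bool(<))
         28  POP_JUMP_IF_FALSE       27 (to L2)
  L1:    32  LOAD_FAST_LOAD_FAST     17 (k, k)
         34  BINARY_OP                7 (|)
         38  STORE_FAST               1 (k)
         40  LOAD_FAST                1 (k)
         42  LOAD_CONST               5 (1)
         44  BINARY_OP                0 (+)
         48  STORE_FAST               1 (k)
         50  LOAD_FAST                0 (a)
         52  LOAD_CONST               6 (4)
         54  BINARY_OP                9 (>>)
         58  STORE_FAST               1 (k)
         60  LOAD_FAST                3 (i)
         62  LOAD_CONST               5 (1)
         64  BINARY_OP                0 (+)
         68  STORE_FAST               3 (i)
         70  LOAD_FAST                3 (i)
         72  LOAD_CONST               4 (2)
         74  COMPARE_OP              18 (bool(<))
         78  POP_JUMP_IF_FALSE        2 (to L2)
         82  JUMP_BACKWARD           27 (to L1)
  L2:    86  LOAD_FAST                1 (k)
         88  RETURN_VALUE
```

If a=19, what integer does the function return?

1

LOAD_FAST a → push 19. Stack: [19]
LOAD_CONST → push 6. Stack: [19, 6]
BINARY_OP ^ → 19 ^ 6 = 21. Stack: [21]
STORE_FAST k → k=21. Stack: []
LOAD_CONST → push 36. Stack: [36]
STORE_FAST s → s=36. Stack: []
LOAD_CONST → push 0. Stack: [0]
STORE_FAST i → i=0. Stack: []
LOAD_FAST i → push 0. Stack: [0]
LOAD_CONST → push 2. Stack: [0, 2]
COMPARE_OP bool(<) → 0 vs 2 = True. Stack: [True]
POP_JUMP_IF_FALSE → pop True; no jump. Stack: []
LOAD_FAST_LOAD_FAST k,k → push 21,21. Stack: [21, 21]
BINARY_OP | → 21 | 21 = 21. Stack: [21]
STORE_FAST k → k=21. Stack: []
LOAD_FAST k → push 21. Stack: [21]
LOAD_CONST → push 1. Stack: [21, 1]
BINARY_OP + → 21 + 1 = 22. Stack: [22]
STORE_FAST k → k=22. Stack: []
LOAD_FAST a → push 19. Stack: [19]
LOAD_CONST → push 4. Stack: [19, 4]
BINARY_OP >> → 19 >> 4 = 1. Stack: [1]
STORE_FAST k → k=1. Stack: []
LOAD_FAST i → push 0. Stack: [0]
LOAD_CONST → push 1. Stack: [0, 1]
BINARY_OP + → 0 + 1 = 1. Stack: [1]
STORE_FAST i → i=1. Stack: []
LOAD_FAST i → push 1. Stack: [1]
LOAD_CONST → push 2. Stack: [1, 2]
COMPARE_OP bool(<) → 1 vs 2 = True. Stack: [True]
POP_JUMP_IF_FALSE → pop True; no jump. Stack: []
LOAD_FAST_LOAD_FAST k,k → push 1,1. Stack: [1, 1]
BINARY_OP | → 1 | 1 = 1. Stack: [1]
STORE_FAST k → k=1. Stack: []
LOAD_FAST k → push 1. Stack: [1]
LOAD_CONST → push 1. Stack: [1, 1]
BINARY_OP + → 1 + 1 = 2. Stack: [2]
STORE_FAST k → k=2. Stack: []
LOAD_FAST a → push 19. Stack: [19]
LOAD_CONST → push 4. Stack: [19, 4]
BINARY_OP >> → 19 >> 4 = 1. Stack: [1]
STORE_FAST k → k=1. Stack: []
LOAD_FAST i → push 1. Stack: [1]
LOAD_CONST → push 1. Stack: [1, 1]
BINARY_OP + → 1 + 1 = 2. Stack: [2]
STORE_FAST i → i=2. Stack: []
LOAD_FAST i → push 2. Stack: [2]
LOAD_CONST → push 2. Stack: [2, 2]
COMPARE_OP bool(<) → 2 vs 2 = False. Stack: [False]
POP_JUMP_IF_FALSE → pop False; jump. Stack: []
LOAD_FAST k → push 1. Stack: [1]
RETURN_VALUE → return 1.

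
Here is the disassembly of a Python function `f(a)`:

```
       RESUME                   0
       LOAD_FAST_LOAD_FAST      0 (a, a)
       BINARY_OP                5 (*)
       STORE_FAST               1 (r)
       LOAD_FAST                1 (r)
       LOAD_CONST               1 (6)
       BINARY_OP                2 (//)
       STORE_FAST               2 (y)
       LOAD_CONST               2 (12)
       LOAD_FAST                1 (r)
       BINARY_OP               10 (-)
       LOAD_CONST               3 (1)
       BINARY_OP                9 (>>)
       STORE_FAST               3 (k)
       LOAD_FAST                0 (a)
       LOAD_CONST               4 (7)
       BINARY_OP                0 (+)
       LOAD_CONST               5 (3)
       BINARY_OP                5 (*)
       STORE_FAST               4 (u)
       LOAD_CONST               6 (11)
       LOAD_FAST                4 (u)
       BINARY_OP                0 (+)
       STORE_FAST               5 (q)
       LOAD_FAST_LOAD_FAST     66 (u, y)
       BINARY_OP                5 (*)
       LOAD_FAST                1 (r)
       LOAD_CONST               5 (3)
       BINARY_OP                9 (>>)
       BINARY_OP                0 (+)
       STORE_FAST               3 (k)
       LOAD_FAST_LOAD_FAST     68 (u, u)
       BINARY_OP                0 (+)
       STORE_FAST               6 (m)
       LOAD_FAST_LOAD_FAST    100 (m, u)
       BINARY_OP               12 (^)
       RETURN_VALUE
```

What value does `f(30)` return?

LOAD_FAST_LOAD_FAST a,a → push 30,30. Stack: [30, 30]
BINARY_OP * → 30 * 30 = 900. Stack: [900]
STORE_FAST r → r=900. Stack: []
LOAD_FAST r → push 900. Stack: [900]
LOAD_CONST → push 6. Stack: [900, 6]
BINARY_OP // → 900 // 6 = 150. Stack: [150]
STORE_FAST y → y=150. Stack: []
LOAD_CONST → push 12. Stack: [12]
LOAD_FAST r → push 900. Stack: [12, 900]
BINARY_OP - → 12 - 900 = -888. Stack: [-888]
LOAD_CONST → push 1. Stack: [-888, 1]
BINARY_OP >> → -888 >> 1 = -444. Stack: [-444]
STORE_FAST k → k=-444. Stack: []
LOAD_FAST a → push 30. Stack: [30]
LOAD_CONST → push 7. Stack: [30, 7]
BINARY_OP + → 30 + 7 = 37. Stack: [37]
LOAD_CONST → push 3. Stack: [37, 3]
BINARY_OP * → 37 * 3 = 111. Stack: [111]
STORE_FAST u → u=111. Stack: []
LOAD_CONST → push 11. Stack: [11]
LOAD_FAST u → push 111. Stack: [11, 111]
BINARY_OP + → 11 + 111 = 122. Stack: [122]
STORE_FAST q → q=122. Stack: []
LOAD_FAST_LOAD_FAST u,y → push 111,150. Stack: [111, 150]
BINARY_OP * → 111 * 150 = 16650. Stack: [16650]
LOAD_FAST r → push 900. Stack: [16650, 900]
LOAD_CONST → push 3. Stack: [16650, 900, 3]
BINARY_OP >> → 900 >> 3 = 112. Stack: [16650, 112]
BINARY_OP + → 16650 + 112 = 16762. Stack: [16762]
STORE_FAST k → k=16762. Stack: []
LOAD_FAST_LOAD_FAST u,u → push 111,111. Stack: [111, 111]
BINARY_OP + → 111 + 111 = 222. Stack: [222]
STORE_FAST m → m=222. Stack: []
LOAD_FAST_LOAD_FAST m,u → push 222,111. Stack: [222, 111]
BINARY_OP ^ → 222 ^ 111 = 177. Stack: [177]
RETURN_VALUE → return 177.

177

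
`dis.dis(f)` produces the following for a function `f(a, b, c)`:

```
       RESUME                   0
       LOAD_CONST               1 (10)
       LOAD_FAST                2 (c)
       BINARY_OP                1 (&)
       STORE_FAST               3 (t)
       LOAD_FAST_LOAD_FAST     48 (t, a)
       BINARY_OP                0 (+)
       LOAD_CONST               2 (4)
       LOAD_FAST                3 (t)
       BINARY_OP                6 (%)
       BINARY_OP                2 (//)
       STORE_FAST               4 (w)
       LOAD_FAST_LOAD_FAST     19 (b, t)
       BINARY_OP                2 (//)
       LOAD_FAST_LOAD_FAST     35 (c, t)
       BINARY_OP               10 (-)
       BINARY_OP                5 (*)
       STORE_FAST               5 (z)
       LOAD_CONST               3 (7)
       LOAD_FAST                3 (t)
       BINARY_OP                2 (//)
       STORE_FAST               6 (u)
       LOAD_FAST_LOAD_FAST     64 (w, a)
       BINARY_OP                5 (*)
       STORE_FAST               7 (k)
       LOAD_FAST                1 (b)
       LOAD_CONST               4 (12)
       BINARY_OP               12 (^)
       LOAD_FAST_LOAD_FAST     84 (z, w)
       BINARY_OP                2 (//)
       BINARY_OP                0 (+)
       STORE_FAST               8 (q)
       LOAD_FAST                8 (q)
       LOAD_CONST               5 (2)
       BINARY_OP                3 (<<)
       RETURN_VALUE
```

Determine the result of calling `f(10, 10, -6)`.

8

LOAD_CONST → push 10. Stack: [10]
LOAD_FAST c → push -6. Stack: [10, -6]
BINARY_OP & → 10 & -6 = 10. Stack: [10]
STORE_FAST t → t=10. Stack: []
LOAD_FAST_LOAD_FAST t,a → push 10,10. Stack: [10, 10]
BINARY_OP + → 10 + 10 = 20. Stack: [20]
LOAD_CONST → push 4. Stack: [20, 4]
LOAD_FAST t → push 10. Stack: [20, 4, 10]
BINARY_OP % → 4 % 10 = 4. Stack: [20, 4]
BINARY_OP // → 20 // 4 = 5. Stack: [5]
STORE_FAST w → w=5. Stack: []
LOAD_FAST_LOAD_FAST b,t → push 10,10. Stack: [10, 10]
BINARY_OP // → 10 // 10 = 1. Stack: [1]
LOAD_FAST_LOAD_FAST c,t → push -6,10. Stack: [1, -6, 10]
BINARY_OP - → -6 - 10 = -16. Stack: [1, -16]
BINARY_OP * → 1 * -16 = -16. Stack: [-16]
STORE_FAST z → z=-16. Stack: []
LOAD_CONST → push 7. Stack: [7]
LOAD_FAST t → push 10. Stack: [7, 10]
BINARY_OP // → 7 // 10 = 0. Stack: [0]
STORE_FAST u → u=0. Stack: []
LOAD_FAST_LOAD_FAST w,a → push 5,10. Stack: [5, 10]
BINARY_OP * → 5 * 10 = 50. Stack: [50]
STORE_FAST k → k=50. Stack: []
LOAD_FAST b → push 10. Stack: [10]
LOAD_CONST → push 12. Stack: [10, 12]
BINARY_OP ^ → 10 ^ 12 = 6. Stack: [6]
LOAD_FAST_LOAD_FAST z,w → push -16,5. Stack: [6, -16, 5]
BINARY_OP // → -16 // 5 = -4. Stack: [6, -4]
BINARY_OP + → 6 + -4 = 2. Stack: [2]
STORE_FAST q → q=2. Stack: []
LOAD_FAST q → push 2. Stack: [2]
LOAD_CONST → push 2. Stack: [2, 2]
BINARY_OP << → 2 << 2 = 8. Stack: [8]
RETURN_VALUE → return 8.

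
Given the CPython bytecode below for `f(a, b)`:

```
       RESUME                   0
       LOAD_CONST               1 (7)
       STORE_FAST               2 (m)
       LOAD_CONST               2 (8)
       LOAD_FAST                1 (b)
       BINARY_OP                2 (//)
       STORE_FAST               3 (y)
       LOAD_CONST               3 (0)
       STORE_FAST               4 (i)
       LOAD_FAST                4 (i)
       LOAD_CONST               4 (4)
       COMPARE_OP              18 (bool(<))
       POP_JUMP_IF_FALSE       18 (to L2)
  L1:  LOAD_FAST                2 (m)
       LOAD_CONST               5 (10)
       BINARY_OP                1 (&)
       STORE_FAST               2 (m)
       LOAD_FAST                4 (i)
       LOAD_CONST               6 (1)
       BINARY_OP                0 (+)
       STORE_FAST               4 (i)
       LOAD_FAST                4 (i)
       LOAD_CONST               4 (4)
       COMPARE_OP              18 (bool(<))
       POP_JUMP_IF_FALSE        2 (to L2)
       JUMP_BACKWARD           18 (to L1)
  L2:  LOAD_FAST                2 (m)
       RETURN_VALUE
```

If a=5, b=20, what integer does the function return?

2

LOAD_CONST → push 7. Stack: [7]
STORE_FAST m → m=7. Stack: []
LOAD_CONST → push 8. Stack: [8]
LOAD_FAST b → push 20. Stack: [8, 20]
BINARY_OP // → 8 // 20 = 0. Stack: [0]
STORE_FAST y → y=0. Stack: []
LOAD_CONST → push 0. Stack: [0]
STORE_FAST i → i=0. Stack: []
LOAD_FAST i → push 0. Stack: [0]
LOAD_CONST → push 4. Stack: [0, 4]
COMPARE_OP bool(<) → 0 vs 4 = True. Stack: [True]
POP_JUMP_IF_FALSE → pop True; no jump. Stack: []
LOAD_FAST m → push 7. Stack: [7]
LOAD_CONST → push 10. Stack: [7, 10]
BINARY_OP & → 7 & 10 = 2. Stack: [2]
STORE_FAST m → m=2. Stack: []
LOAD_FAST i → push 0. Stack: [0]
LOAD_CONST → push 1. Stack: [0, 1]
BINARY_OP + → 0 + 1 = 1. Stack: [1]
STORE_FAST i → i=1. Stack: []
LOAD_FAST i → push 1. Stack: [1]
LOAD_CONST → push 4. Stack: [1, 4]
COMPARE_OP bool(<) → 1 vs 4 = True. Stack: [True]
POP_JUMP_IF_FALSE → pop True; no jump. Stack: []
LOAD_FAST m → push 2. Stack: [2]
LOAD_CONST → push 10. Stack: [2, 10]
BINARY_OP & → 2 & 10 = 2. Stack: [2]
STORE_FAST m → m=2. Stack: []
LOAD_FAST i → push 1. Stack: [1]
LOAD_CONST → push 1. Stack: [1, 1]
BINARY_OP + → 1 + 1 = 2. Stack: [2]
STORE_FAST i → i=2. Stack: []
LOAD_FAST i → push 2. Stack: [2]
LOAD_CONST → push 4. Stack: [2, 4]
COMPARE_OP bool(<) → 2 vs 4 = True. Stack: [True]
POP_JUMP_IF_FALSE → pop True; no jump. Stack: []
LOAD_FAST m → push 2. Stack: [2]
LOAD_CONST → push 10. Stack: [2, 10]
BINARY_OP & → 2 & 10 = 2. Stack: [2]
STORE_FAST m → m=2. Stack: []
LOAD_FAST i → push 2. Stack: [2]
LOAD_CONST → push 1. Stack: [2, 1]
BINARY_OP + → 2 + 1 = 3. Stack: [3]
STORE_FAST i → i=3. Stack: []
LOAD_FAST i → push 3. Stack: [3]
LOAD_CONST → push 4. Stack: [3, 4]
COMPARE_OP bool(<) → 3 vs 4 = True. Stack: [True]
POP_JUMP_IF_FALSE → pop True; no jump. Stack: []
LOAD_FAST m → push 2. Stack: [2]
LOAD_CONST → push 10. Stack: [2, 10]
BINARY_OP & → 2 & 10 = 2. Stack: [2]
STORE_FAST m → m=2. Stack: []
LOAD_FAST i → push 3. Stack: [3]
LOAD_CONST → push 1. Stack: [3, 1]
BINARY_OP + → 3 + 1 = 4. Stack: [4]
STORE_FAST i → i=4. Stack: []
LOAD_FAST i → push 4. Stack: [4]
LOAD_CONST → push 4. Stack: [4, 4]
COMPARE_OP bool(<) → 4 vs 4 = False. Stack: [False]
POP_JUMP_IF_FALSE → pop False; jump. Stack: []
LOAD_FAST m → push 2. Stack: [2]
RETURN_VALUE → return 2.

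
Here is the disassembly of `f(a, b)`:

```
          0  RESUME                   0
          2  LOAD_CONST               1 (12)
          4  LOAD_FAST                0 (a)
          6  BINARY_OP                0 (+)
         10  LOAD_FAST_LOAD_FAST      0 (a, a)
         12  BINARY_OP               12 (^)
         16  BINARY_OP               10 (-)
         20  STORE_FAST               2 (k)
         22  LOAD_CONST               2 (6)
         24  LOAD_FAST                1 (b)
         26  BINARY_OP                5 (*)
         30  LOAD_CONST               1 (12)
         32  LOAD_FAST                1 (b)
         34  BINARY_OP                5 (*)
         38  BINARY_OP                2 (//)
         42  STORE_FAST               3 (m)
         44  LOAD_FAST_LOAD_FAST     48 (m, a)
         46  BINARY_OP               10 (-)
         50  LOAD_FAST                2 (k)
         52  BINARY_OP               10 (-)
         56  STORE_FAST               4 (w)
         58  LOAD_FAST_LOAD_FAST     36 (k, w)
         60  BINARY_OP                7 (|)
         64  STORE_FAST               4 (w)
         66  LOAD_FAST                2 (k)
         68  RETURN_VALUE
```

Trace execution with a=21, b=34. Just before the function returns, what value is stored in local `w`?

LOAD_CONST → push 12. Stack: [12]
LOAD_FAST a → push 21. Stack: [12, 21]
BINARY_OP + → 12 + 21 = 33. Stack: [33]
LOAD_FAST_LOAD_FAST a,a → push 21,21. Stack: [33, 21, 21]
BINARY_OP ^ → 21 ^ 21 = 0. Stack: [33, 0]
BINARY_OP - → 33 - 0 = 33. Stack: [33]
STORE_FAST k → k=33. Stack: []
LOAD_CONST → push 6. Stack: [6]
LOAD_FAST b → push 34. Stack: [6, 34]
BINARY_OP * → 6 * 34 = 204. Stack: [204]
LOAD_CONST → push 12. Stack: [204, 12]
LOAD_FAST b → push 34. Stack: [204, 12, 34]
BINARY_OP * → 12 * 34 = 408. Stack: [204, 408]
BINARY_OP // → 204 // 408 = 0. Stack: [0]
STORE_FAST m → m=0. Stack: []
LOAD_FAST_LOAD_FAST m,a → push 0,21. Stack: [0, 21]
BINARY_OP - → 0 - 21 = -21. Stack: [-21]
LOAD_FAST k → push 33. Stack: [-21, 33]
BINARY_OP - → -21 - 33 = -54. Stack: [-54]
STORE_FAST w → w=-54. Stack: []
LOAD_FAST_LOAD_FAST k,w → push 33,-54. Stack: [33, -54]
BINARY_OP | → 33 | -54 = -21. Stack: [-21]
STORE_FAST w → w=-21. Stack: []
LOAD_FAST k → push 33. Stack: [33]
RETURN_VALUE → return 33.

-21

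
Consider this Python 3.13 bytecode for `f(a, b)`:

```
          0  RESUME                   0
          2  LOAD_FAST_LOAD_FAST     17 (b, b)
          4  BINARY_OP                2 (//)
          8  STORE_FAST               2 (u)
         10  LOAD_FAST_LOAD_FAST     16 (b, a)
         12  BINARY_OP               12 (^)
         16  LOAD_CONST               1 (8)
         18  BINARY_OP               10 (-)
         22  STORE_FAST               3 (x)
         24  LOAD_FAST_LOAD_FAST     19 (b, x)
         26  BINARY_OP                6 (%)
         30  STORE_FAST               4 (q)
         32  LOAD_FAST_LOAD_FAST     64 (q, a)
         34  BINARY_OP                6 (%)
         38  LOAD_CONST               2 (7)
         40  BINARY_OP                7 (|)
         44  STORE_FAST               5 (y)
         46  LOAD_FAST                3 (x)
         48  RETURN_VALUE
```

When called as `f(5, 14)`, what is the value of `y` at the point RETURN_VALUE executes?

LOAD_FAST_LOAD_FAST b,b → push 14,14. Stack: [14, 14]
BINARY_OP // → 14 // 14 = 1. Stack: [1]
STORE_FAST u → u=1. Stack: []
LOAD_FAST_LOAD_FAST b,a → push 14,5. Stack: [14, 5]
BINARY_OP ^ → 14 ^ 5 = 11. Stack: [11]
LOAD_CONST → push 8. Stack: [11, 8]
BINARY_OP - → 11 - 8 = 3. Stack: [3]
STORE_FAST x → x=3. Stack: []
LOAD_FAST_LOAD_FAST b,x → push 14,3. Stack: [14, 3]
BINARY_OP % → 14 % 3 = 2. Stack: [2]
STORE_FAST q → q=2. Stack: []
LOAD_FAST_LOAD_FAST q,a → push 2,5. Stack: [2, 5]
BINARY_OP % → 2 % 5 = 2. Stack: [2]
LOAD_CONST → push 7. Stack: [2, 7]
BINARY_OP | → 2 | 7 = 7. Stack: [7]
STORE_FAST y → y=7. Stack: []
LOAD_FAST x → push 3. Stack: [3]
RETURN_VALUE → return 3.

7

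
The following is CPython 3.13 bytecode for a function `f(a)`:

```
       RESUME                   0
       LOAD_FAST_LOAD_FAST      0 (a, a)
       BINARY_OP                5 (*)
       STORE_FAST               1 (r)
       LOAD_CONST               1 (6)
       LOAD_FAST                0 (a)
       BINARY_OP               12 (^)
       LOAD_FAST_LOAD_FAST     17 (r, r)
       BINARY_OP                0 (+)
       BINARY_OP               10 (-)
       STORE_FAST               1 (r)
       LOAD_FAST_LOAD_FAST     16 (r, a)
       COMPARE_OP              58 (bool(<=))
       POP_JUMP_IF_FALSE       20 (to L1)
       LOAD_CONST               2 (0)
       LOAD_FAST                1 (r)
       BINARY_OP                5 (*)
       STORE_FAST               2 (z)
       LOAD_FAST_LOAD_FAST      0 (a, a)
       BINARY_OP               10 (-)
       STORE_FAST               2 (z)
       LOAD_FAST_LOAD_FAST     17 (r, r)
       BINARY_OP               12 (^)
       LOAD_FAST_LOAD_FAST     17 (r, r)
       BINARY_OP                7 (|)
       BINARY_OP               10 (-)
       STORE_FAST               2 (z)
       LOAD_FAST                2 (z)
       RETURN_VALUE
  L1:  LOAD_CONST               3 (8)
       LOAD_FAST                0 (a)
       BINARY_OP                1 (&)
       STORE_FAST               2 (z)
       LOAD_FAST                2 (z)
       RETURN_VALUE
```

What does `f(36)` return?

2558

LOAD_FAST_LOAD_FAST a,a → push 36,36. Stack: [36, 36]
BINARY_OP * → 36 * 36 = 1296. Stack: [1296]
STORE_FAST r → r=1296. Stack: []
LOAD_CONST → push 6. Stack: [6]
LOAD_FAST a → push 36. Stack: [6, 36]
BINARY_OP ^ → 6 ^ 36 = 34. Stack: [34]
LOAD_FAST_LOAD_FAST r,r → push 1296,1296. Stack: [34, 1296, 1296]
BINARY_OP + → 1296 + 1296 = 2592. Stack: [34, 2592]
BINARY_OP - → 34 - 2592 = -2558. Stack: [-2558]
STORE_FAST r → r=-2558. Stack: []
LOAD_FAST_LOAD_FAST r,a → push -2558,36. Stack: [-2558, 36]
COMPARE_OP bool(<=) → -2558 vs 36 = True. Stack: [True]
POP_JUMP_IF_FALSE → pop True; no jump. Stack: []
LOAD_CONST → push 0. Stack: [0]
LOAD_FAST r → push -2558. Stack: [0, -2558]
BINARY_OP * → 0 * -2558 = 0. Stack: [0]
STORE_FAST z → z=0. Stack: []
LOAD_FAST_LOAD_FAST a,a → push 36,36. Stack: [36, 36]
BINARY_OP - → 36 - 36 = 0. Stack: [0]
STORE_FAST z → z=0. Stack: []
LOAD_FAST_LOAD_FAST r,r → push -2558,-2558. Stack: [-2558, -2558]
BINARY_OP ^ → -2558 ^ -2558 = 0. Stack: [0]
LOAD_FAST_LOAD_FAST r,r → push -2558,-2558. Stack: [0, -2558, -2558]
BINARY_OP | → -2558 | -2558 = -2558. Stack: [0, -2558]
BINARY_OP - → 0 - -2558 = 2558. Stack: [2558]
STORE_FAST z → z=2558. Stack: []
LOAD_FAST z → push 2558. Stack: [2558]
RETURN_VALUE → return 2558.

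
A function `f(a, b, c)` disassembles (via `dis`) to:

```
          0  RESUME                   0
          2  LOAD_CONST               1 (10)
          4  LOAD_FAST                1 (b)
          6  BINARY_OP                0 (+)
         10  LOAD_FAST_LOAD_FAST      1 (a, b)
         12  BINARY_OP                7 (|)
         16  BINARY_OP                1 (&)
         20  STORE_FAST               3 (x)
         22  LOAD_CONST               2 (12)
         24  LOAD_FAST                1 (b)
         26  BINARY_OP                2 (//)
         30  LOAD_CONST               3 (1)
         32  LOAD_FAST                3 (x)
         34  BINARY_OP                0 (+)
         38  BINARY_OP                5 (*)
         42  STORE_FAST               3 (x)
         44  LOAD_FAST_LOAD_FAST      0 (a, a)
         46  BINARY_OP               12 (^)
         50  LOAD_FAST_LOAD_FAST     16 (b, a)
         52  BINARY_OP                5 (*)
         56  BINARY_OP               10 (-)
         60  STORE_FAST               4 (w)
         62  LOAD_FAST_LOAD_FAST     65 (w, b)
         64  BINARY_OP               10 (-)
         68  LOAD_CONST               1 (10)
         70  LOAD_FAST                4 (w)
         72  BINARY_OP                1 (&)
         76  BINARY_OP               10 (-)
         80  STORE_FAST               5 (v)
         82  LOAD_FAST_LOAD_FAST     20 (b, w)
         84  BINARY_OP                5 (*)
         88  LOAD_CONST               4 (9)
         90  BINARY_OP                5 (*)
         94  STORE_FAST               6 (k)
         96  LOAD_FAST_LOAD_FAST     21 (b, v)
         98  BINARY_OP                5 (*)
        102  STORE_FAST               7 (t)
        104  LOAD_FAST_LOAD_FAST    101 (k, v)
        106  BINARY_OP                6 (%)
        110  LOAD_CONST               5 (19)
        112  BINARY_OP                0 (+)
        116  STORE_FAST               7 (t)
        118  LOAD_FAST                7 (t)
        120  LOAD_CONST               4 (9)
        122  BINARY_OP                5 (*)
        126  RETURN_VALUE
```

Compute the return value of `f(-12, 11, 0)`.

171

LOAD_CONST → push 10. Stack: [10]
LOAD_FAST b → push 11. Stack: [10, 11]
BINARY_OP + → 10 + 11 = 21. Stack: [21]
LOAD_FAST_LOAD_FAST a,b → push -12,11. Stack: [21, -12, 11]
BINARY_OP | → -12 | 11 = -1. Stack: [21, -1]
BINARY_OP & → 21 & -1 = 21. Stack: [21]
STORE_FAST x → x=21. Stack: []
LOAD_CONST → push 12. Stack: [12]
LOAD_FAST b → push 11. Stack: [12, 11]
BINARY_OP // → 12 // 11 = 1. Stack: [1]
LOAD_CONST → push 1. Stack: [1, 1]
LOAD_FAST x → push 21. Stack: [1, 1, 21]
BINARY_OP + → 1 + 21 = 22. Stack: [1, 22]
BINARY_OP * → 1 * 22 = 22. Stack: [22]
STORE_FAST x → x=22. Stack: []
LOAD_FAST_LOAD_FAST a,a → push -12,-12. Stack: [-12, -12]
BINARY_OP ^ → -12 ^ -12 = 0. Stack: [0]
LOAD_FAST_LOAD_FAST b,a → push 11,-12. Stack: [0, 11, -12]
BINARY_OP * → 11 * -12 = -132. Stack: [0, -132]
BINARY_OP - → 0 - -132 = 132. Stack: [132]
STORE_FAST w → w=132. Stack: []
LOAD_FAST_LOAD_FAST w,b → push 132,11. Stack: [132, 11]
BINARY_OP - → 132 - 11 = 121. Stack: [121]
LOAD_CONST → push 10. Stack: [121, 10]
LOAD_FAST w → push 132. Stack: [121, 10, 132]
BINARY_OP & → 10 & 132 = 0. Stack: [121, 0]
BINARY_OP - → 121 - 0 = 121. Stack: [121]
STORE_FAST v → v=121. Stack: []
LOAD_FAST_LOAD_FAST b,w → push 11,132. Stack: [11, 132]
BINARY_OP * → 11 * 132 = 1452. Stack: [1452]
LOAD_CONST → push 9. Stack: [1452, 9]
BINARY_OP * → 1452 * 9 = 13068. Stack: [13068]
STORE_FAST k → k=13068. Stack: []
LOAD_FAST_LOAD_FAST b,v → push 11,121. Stack: [11, 121]
BINARY_OP * → 11 * 121 = 1331. Stack: [1331]
STORE_FAST t → t=1331. Stack: []
LOAD_FAST_LOAD_FAST k,v → push 13068,121. Stack: [13068, 121]
BINARY_OP % → 13068 % 121 = 0. Stack: [0]
LOAD_CONST → push 19. Stack: [0, 19]
BINARY_OP + → 0 + 19 = 19. Stack: [19]
STORE_FAST t → t=19. Stack: []
LOAD_FAST t → push 19. Stack: [19]
LOAD_CONST → push 9. Stack: [19, 9]
BINARY_OP * → 19 * 9 = 171. Stack: [171]
RETURN_VALUE → return 171.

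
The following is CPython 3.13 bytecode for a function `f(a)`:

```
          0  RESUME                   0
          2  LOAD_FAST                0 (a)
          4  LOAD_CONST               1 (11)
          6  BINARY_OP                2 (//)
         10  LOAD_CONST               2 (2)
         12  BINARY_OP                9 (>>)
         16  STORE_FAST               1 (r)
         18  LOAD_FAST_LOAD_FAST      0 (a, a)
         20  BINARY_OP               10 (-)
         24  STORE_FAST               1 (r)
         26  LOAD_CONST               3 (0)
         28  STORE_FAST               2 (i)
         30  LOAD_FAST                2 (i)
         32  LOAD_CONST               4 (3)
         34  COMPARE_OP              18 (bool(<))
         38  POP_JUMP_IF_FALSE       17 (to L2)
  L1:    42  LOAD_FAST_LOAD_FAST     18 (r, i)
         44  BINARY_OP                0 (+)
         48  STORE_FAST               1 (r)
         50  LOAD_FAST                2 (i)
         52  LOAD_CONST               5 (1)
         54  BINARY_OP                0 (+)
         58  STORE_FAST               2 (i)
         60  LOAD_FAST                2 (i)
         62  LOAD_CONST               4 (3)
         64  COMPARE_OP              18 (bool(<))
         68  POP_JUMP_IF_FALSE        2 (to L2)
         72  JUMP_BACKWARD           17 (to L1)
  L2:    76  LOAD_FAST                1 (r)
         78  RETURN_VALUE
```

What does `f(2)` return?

3

LOAD_FAST a → push 2. Stack: [2]
LOAD_CONST → push 11. Stack: [2, 11]
BINARY_OP // → 2 // 11 = 0. Stack: [0]
LOAD_CONST → push 2. Stack: [0, 2]
BINARY_OP >> → 0 >> 2 = 0. Stack: [0]
STORE_FAST r → r=0. Stack: []
LOAD_FAST_LOAD_FAST a,a → push 2,2. Stack: [2, 2]
BINARY_OP - → 2 - 2 = 0. Stack: [0]
STORE_FAST r → r=0. Stack: []
LOAD_CONST → push 0. Stack: [0]
STORE_FAST i → i=0. Stack: []
LOAD_FAST i → push 0. Stack: [0]
LOAD_CONST → push 3. Stack: [0, 3]
COMPARE_OP bool(<) → 0 vs 3 = True. Stack: [True]
POP_JUMP_IF_FALSE → pop True; no jump. Stack: []
LOAD_FAST_LOAD_FAST r,i → push 0,0. Stack: [0, 0]
BINARY_OP + → 0 + 0 = 0. Stack: [0]
STORE_FAST r → r=0. Stack: []
LOAD_FAST i → push 0. Stack: [0]
LOAD_CONST → push 1. Stack: [0, 1]
BINARY_OP + → 0 + 1 = 1. Stack: [1]
STORE_FAST i → i=1. Stack: []
LOAD_FAST i → push 1. Stack: [1]
LOAD_CONST → push 3. Stack: [1, 3]
COMPARE_OP bool(<) → 1 vs 3 = True. Stack: [True]
POP_JUMP_IF_FALSE → pop True; no jump. Stack: []
LOAD_FAST_LOAD_FAST r,i → push 0,1. Stack: [0, 1]
BINARY_OP + → 0 + 1 = 1. Stack: [1]
STORE_FAST r → r=1. Stack: []
LOAD_FAST i → push 1. Stack: [1]
LOAD_CONST → push 1. Stack: [1, 1]
BINARY_OP + → 1 + 1 = 2. Stack: [2]
STORE_FAST i → i=2. Stack: []
LOAD_FAST i → push 2. Stack: [2]
LOAD_CONST → push 3. Stack: [2, 3]
COMPARE_OP bool(<) → 2 vs 3 = True. Stack: [True]
POP_JUMP_IF_FALSE → pop True; no jump. Stack: []
LOAD_FAST_LOAD_FAST r,i → push 1,2. Stack: [1, 2]
BINARY_OP + → 1 + 2 = 3. Stack: [3]
STORE_FAST r → r=3. Stack: []
LOAD_FAST i → push 2. Stack: [2]
LOAD_CONST → push 1. Stack: [2, 1]
BINARY_OP + → 2 + 1 = 3. Stack: [3]
STORE_FAST i → i=3. Stack: []
LOAD_FAST i → push 3. Stack: [3]
LOAD_CONST → push 3. Stack: [3, 3]
COMPARE_OP bool(<) → 3 vs 3 = False. Stack: [False]
POP_JUMP_IF_FALSE → pop False; jump. Stack: []
LOAD_FAST r → push 3. Stack: [3]
RETURN_VALUE → return 3.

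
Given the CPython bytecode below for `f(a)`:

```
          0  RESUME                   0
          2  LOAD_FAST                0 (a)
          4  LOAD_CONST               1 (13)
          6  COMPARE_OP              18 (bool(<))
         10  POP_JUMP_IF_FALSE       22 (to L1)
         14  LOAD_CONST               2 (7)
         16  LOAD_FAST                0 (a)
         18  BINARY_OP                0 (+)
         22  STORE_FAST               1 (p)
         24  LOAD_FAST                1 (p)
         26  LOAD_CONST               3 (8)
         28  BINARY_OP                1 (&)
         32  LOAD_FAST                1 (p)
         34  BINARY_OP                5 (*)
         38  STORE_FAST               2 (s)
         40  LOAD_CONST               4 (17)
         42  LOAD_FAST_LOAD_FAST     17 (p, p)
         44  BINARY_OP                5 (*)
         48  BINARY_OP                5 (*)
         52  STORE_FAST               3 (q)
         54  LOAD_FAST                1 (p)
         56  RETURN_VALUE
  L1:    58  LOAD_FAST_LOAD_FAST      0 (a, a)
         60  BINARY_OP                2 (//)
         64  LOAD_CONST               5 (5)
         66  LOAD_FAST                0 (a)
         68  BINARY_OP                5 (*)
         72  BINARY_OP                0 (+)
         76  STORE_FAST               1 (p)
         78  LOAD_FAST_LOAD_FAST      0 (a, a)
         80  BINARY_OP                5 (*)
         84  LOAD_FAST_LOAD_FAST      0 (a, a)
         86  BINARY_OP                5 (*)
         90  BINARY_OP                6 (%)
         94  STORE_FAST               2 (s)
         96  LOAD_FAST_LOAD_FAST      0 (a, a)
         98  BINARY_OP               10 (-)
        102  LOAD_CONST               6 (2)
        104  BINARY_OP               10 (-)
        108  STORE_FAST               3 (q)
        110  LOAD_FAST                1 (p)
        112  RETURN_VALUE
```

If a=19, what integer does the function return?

LOAD_FAST a → push 19. Stack: [19]
LOAD_CONST → push 13. Stack: [19, 13]
COMPARE_OP bool(<) → 19 vs 13 = False. Stack: [False]
POP_JUMP_IF_FALSE → pop False; jump. Stack: []
LOAD_FAST_LOAD_FAST a,a → push 19,19. Stack: [19, 19]
BINARY_OP // → 19 // 19 = 1. Stack: [1]
LOAD_CONST → push 5. Stack: [1, 5]
LOAD_FAST a → push 19. Stack: [1, 5, 19]
BINARY_OP * → 5 * 19 = 95. Stack: [1, 95]
BINARY_OP + → 1 + 95 = 96. Stack: [96]
STORE_FAST p → p=96. Stack: []
LOAD_FAST_LOAD_FAST a,a → push 19,19. Stack: [19, 19]
BINARY_OP * → 19 * 19 = 361. Stack: [361]
LOAD_FAST_LOAD_FAST a,a → push 19,19. Stack: [361, 19, 19]
BINARY_OP * → 19 * 19 = 361. Stack: [361, 361]
BINARY_OP % → 361 % 361 = 0. Stack: [0]
STORE_FAST s → s=0. Stack: []
LOAD_FAST_LOAD_FAST a,a → push 19,19. Stack: [19, 19]
BINARY_OP - → 19 - 19 = 0. Stack: [0]
LOAD_CONST → push 2. Stack: [0, 2]
BINARY_OP - → 0 - 2 = -2. Stack: [-2]
STORE_FAST q → q=-2. Stack: []
LOAD_FAST p → push 96. Stack: [96]
RETURN_VALUE → return 96.

96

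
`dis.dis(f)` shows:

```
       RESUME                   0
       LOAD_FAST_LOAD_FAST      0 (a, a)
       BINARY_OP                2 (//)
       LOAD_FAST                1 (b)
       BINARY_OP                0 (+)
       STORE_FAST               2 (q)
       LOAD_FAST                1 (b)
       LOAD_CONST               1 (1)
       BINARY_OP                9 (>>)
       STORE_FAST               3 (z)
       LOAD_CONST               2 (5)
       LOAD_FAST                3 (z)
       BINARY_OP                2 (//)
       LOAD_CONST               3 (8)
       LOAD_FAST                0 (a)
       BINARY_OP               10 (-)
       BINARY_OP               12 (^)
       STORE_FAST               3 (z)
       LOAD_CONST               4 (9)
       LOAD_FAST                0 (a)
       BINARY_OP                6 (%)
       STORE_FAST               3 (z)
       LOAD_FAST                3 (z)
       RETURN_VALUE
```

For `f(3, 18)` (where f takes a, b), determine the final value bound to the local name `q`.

19

LOAD_FAST_LOAD_FAST a,a → push 3,3. Stack: [3, 3]
BINARY_OP // → 3 // 3 = 1. Stack: [1]
LOAD_FAST b → push 18. Stack: [1, 18]
BINARY_OP + → 1 + 18 = 19. Stack: [19]
STORE_FAST q → q=19. Stack: []
LOAD_FAST b → push 18. Stack: [18]
LOAD_CONST → push 1. Stack: [18, 1]
BINARY_OP >> → 18 >> 1 = 9. Stack: [9]
STORE_FAST z → z=9. Stack: []
LOAD_CONST → push 5. Stack: [5]
LOAD_FAST z → push 9. Stack: [5, 9]
BINARY_OP // → 5 // 9 = 0. Stack: [0]
LOAD_CONST → push 8. Stack: [0, 8]
LOAD_FAST a → push 3. Stack: [0, 8, 3]
BINARY_OP - → 8 - 3 = 5. Stack: [0, 5]
BINARY_OP ^ → 0 ^ 5 = 5. Stack: [5]
STORE_FAST z → z=5. Stack: []
LOAD_CONST → push 9. Stack: [9]
LOAD_FAST a → push 3. Stack: [9, 3]
BINARY_OP % → 9 % 3 = 0. Stack: [0]
STORE_FAST z → z=0. Stack: []
LOAD_FAST z → push 0. Stack: [0]
RETURN_VALUE → return 0.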